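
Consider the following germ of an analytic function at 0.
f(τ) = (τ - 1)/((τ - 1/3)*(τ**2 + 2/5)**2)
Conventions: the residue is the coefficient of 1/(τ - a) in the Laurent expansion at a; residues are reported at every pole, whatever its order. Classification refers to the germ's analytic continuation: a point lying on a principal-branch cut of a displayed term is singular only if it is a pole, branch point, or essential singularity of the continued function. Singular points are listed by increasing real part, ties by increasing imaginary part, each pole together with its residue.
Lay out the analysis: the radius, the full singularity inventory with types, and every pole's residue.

Radius of convergence at 0: 1/3.
At -((1/5)*sqrt(10))*i: a pole of order 2; residue (675/529) + ((5595/8464)*sqrt(10))*i.
At ((1/5)*sqrt(10))*i: a pole of order 2; residue (675/529) - ((5595/8464)*sqrt(10))*i.
At 1/3: a pole of order 1; residue -1350/529.

Denominator factor (τ - 1/3): pole of order 1 at 1/3, modulus 1/3.
Denominator factor (τ**2 + 2/5)^2: discriminant -8/5, complex-conjugate roots ((1/5)*sqrt(10))*i and -((1/5)*sqrt(10))*i; poles of order 2, moduli (1/5)*sqrt(10) and (1/5)*sqrt(10).
The radius of convergence is the smallest modulus among the singular points: 1/3.
The factor τ**2 + 2/5 splits as (τ - a)(τ - a') with a = -((1/5)*sqrt(10))*i, a' = ((1/5)*sqrt(10))*i. At the order-2 pole a set g(τ) = (τ - a)^2*f(τ) = [(τ - 1)/(τ - 1/3)] / (τ - a')^2.
Order-2 pole: residue = g'(a); g'(-((1/5)*sqrt(10))*i) = (675/529) + ((5595/8464)*sqrt(10))*i, so the residue is (675/529) + ((5595/8464)*sqrt(10))*i.
The factor τ**2 + 2/5 splits as (τ - a)(τ - a') with a = ((1/5)*sqrt(10))*i, a' = -((1/5)*sqrt(10))*i. At the order-2 pole a set g(τ) = (τ - a)^2*f(τ) = [(τ - 1)/(τ - 1/3)] / (τ - a')^2.
Order-2 pole: residue = g'(a); g'(((1/5)*sqrt(10))*i) = (675/529) - ((5595/8464)*sqrt(10))*i, so the residue is (675/529) - ((5595/8464)*sqrt(10))*i.
At the order-1 pole 1/3 set g(τ) = (τ - (1/3))*f(τ) = (τ - 1)/(τ**2 + 2/5)**2.
Simple pole: residue = g(a) at a = 1/3, which is -1350/529.
List the singular points by increasing real part (a conjugate pair: the negative imaginary part first).


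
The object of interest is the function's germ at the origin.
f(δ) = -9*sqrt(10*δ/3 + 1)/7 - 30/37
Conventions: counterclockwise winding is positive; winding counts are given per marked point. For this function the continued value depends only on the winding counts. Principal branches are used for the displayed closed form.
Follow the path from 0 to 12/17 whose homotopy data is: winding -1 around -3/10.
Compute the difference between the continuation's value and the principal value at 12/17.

Continued minus principal equals (18/119)*sqrt(969).

The rational part is single-valued and drops out of the difference; each branch term changes only by its own monodromy.
(-9/7)*sqrt(1 - δ/(-3/10)): winding -1 is odd, the square root flips sign, contributing -2*(-9/7)*sqrt(1 - (12/17)/(-3/10)) = -2*(-9/7)*sqrt(57/17) = (18/119)*sqrt(969).
Summing the contributions at δ = 12/17 gives (18/119)*sqrt(969).


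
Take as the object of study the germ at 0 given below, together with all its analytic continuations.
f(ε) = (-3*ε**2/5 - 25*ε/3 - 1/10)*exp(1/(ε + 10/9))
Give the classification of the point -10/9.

The point is an essential singularity.

The exponent 1/(ε - (-10/9)) has a pole at -10/9, so exp(1/(ε - (-10/9))) takes every nonzero value near it: an essential singularity (not a pole of any order).


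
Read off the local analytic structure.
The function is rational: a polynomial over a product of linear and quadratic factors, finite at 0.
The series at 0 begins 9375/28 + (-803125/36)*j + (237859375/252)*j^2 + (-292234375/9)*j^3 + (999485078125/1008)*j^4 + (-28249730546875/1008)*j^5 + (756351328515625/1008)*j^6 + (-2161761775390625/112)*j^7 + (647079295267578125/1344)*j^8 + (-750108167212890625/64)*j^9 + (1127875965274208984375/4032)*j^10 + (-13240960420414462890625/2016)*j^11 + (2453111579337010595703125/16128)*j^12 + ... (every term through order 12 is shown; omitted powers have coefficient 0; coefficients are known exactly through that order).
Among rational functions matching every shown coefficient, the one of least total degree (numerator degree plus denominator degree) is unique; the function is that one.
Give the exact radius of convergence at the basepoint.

The radius of convergence is 2 - (1/5)*sqrt(95).

No rational of total degree below 11 reproduces all 13 coefficients; solving the [1/10] Pade equations on them gives f(j) = (13*j/9 + 3/7)/((j**2 + 2*j + 2/5)**2*(j**2 + 4*j + 1/5)**3), whose expansion matches every shown term.
Denominator factor (j**2 + 2*j + 2/5)^2: discriminant 12/5, real irrational roots -1 + (1/5)*sqrt(15) and -1 - (1/5)*sqrt(15); poles of order 2, moduli 1 - (1/5)*sqrt(15) and 1 + (1/5)*sqrt(15).
Denominator factor (j**2 + 4*j + 1/5)^3: discriminant 76/5, real irrational roots -2 + (1/5)*sqrt(95) and -2 - (1/5)*sqrt(95); poles of order 3, moduli 2 - (1/5)*sqrt(95) and 2 + (1/5)*sqrt(95).
The radius of convergence is the smallest modulus among the singular points: 2 - (1/5)*sqrt(95).


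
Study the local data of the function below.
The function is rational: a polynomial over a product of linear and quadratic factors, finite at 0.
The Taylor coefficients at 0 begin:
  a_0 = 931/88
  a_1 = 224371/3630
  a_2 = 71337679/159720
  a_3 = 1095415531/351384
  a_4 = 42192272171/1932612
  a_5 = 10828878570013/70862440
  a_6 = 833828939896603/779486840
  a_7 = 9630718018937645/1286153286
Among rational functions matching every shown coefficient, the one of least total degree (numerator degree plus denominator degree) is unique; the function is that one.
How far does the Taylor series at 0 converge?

No rational of total degree below 5 reproduces all 8 coefficients; solving the [2/3] Pade equations on them gives f(λ) = (11*λ**2/8 - 38*λ/15 + 19/8)/((λ - 1/7)*(λ**2 - λ/7 - 11/7)), whose expansion matches every shown term.
Denominator factor (λ - 1/7): pole of order 1 at 1/7, modulus 1/7.
Denominator factor (λ**2 - λ/7 - 11/7): discriminant 309/49, real irrational roots 1/14 + (1/14)*sqrt(309) and 1/14 - (1/14)*sqrt(309); poles of order 1, moduli 1/14 + (1/14)*sqrt(309) and -1/14 + (1/14)*sqrt(309).
The radius of convergence is the smallest modulus among the singular points: 1/7.

The radius of convergence is 1/7.


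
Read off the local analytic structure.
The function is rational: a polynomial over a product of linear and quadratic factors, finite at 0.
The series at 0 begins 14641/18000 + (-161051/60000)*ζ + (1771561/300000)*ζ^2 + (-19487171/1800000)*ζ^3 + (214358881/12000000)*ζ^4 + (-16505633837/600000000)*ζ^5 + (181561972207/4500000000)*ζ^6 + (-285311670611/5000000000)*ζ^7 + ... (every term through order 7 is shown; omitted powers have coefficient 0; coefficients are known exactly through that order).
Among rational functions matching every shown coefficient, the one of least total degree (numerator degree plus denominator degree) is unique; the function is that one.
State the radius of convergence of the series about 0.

No rational of total degree below 3 reproduces all 8 coefficients; solving the [0/3] Pade equations on them gives f(ζ) = 11/(18*(ζ + 10/11)**3), whose expansion matches every shown term.
Denominator factor (ζ + 10/11)^3: pole of order 3 at -10/11, modulus 10/11.
The radius of convergence is the smallest modulus among the singular points: 10/11.

The radius of convergence is 10/11.


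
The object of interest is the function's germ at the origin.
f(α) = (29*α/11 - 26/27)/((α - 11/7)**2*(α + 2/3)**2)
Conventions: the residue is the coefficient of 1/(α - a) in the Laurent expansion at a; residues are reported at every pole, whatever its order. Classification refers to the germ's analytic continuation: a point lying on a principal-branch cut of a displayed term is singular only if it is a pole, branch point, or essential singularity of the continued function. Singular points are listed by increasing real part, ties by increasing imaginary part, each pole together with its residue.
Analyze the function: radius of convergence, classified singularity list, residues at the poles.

Radius of convergence at 0: 2/3.
At -2/3: a pole of order 2; residue 46795/1142053.
At 11/7: a pole of order 2; residue -46795/1142053.

Denominator factor (α + 2/3)^2: pole of order 2 at -2/3, modulus 2/3.
Denominator factor (α - 11/7)^2: pole of order 2 at 11/7, modulus 11/7.
The radius of convergence is the smallest modulus among the singular points: 2/3.
At the order-2 pole -2/3 set g(α) = (α - (-2/3))^2*f(α) = (29*α/11 - 26/27)/(α - 11/7)**2.
Order-2 pole: residue = g'(a); g'(-2/3) = 46795/1142053, so the residue is 46795/1142053.
At the order-2 pole 11/7 set g(α) = (α - (11/7))^2*f(α) = (29*α/11 - 26/27)/(α + 2/3)**2.
Order-2 pole: residue = g'(a); g'(11/7) = -46795/1142053, so the residue is -46795/1142053.
List the singular points by increasing real part (a conjugate pair: the negative imaginary part first).


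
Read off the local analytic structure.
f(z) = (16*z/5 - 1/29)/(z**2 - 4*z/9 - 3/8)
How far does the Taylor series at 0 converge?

Denominator factor (z**2 - 4*z/9 - 3/8): discriminant 275/162, real irrational roots 2/9 + (5/36)*sqrt(22) and 2/9 - (5/36)*sqrt(22); poles of order 1, moduli 2/9 + (5/36)*sqrt(22) and -2/9 + (5/36)*sqrt(22).
The radius of convergence is the smallest modulus among the singular points: -2/9 + (5/36)*sqrt(22).

The radius of convergence is -2/9 + (5/36)*sqrt(22).


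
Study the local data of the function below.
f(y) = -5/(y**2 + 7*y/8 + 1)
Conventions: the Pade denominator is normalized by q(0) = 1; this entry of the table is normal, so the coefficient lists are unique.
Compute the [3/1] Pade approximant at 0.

The Pade approximant has numerator coefficients [-5, 600/553, 320/79, -2560/553]; denominator coefficients [1, 2911/4424].

Taylor coefficients needed (expand at 0): a_0 = -5, a_1 = 35/8, a_2 = 75/64, a_3 = -2765/512, a_4 = 14555/4096.
Write the denominator as Q(y) = 1 + q1*y. Requiring Q*f - P = O(y^5) with deg P <= 3 kills the coefficients of y^4..y^4 in Q*f:
  y^4: a_4 + q1*a_3 = 0, i.e. 14555/4096 + (-2765/512)*q1 = 0.
Solving this linear system: q1 = 2911/4424.
The numerator is Q*f truncated at degree 3: P0 = a_0 = -5; P1 = a_1 + q1*a_0 = 600/553; P2 = a_2 + q1*a_1 = 320/79; P3 = a_3 + q1*a_2 = -2560/553.


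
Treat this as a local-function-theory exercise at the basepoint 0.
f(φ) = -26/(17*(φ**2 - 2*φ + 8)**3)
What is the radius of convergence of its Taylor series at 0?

The radius of convergence is (2)*sqrt(2).

Denominator factor (φ**2 - 2*φ + 8)^3: discriminant -28, complex-conjugate roots (1) + (sqrt(7))*i and (1) - (sqrt(7))*i; poles of order 3, moduli (2)*sqrt(2) and (2)*sqrt(2).
The radius of convergence is the smallest modulus among the singular points: (2)*sqrt(2).


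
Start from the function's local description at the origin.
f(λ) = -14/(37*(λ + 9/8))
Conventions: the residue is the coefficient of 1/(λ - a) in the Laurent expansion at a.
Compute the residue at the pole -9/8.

The residue is -14/37.

At the order-1 pole -9/8 set g(λ) = (λ - (-9/8))*f(λ) = -14/37.
Simple pole: residue = g(a) at a = -9/8, which is -14/37.


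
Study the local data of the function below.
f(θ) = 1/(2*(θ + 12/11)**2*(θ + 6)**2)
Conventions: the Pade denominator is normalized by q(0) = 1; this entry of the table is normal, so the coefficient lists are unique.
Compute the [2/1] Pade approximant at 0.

The Pade approximant has numerator coefficients [121/10368, -300443/28802304, 3690137/691255296]; denominator coefficients [1, 1768/1389].

Taylor coefficients needed (expand at 0): a_0 = 121/10368, a_1 = -1573/62208, a_2 = 56023/1492992, a_3 = -26741/559872.
Write the denominator as Q(θ) = 1 + q1*θ. Requiring Q*f - P = O(θ^4) with deg P <= 2 kills the coefficients of θ^3..θ^3 in Q*f:
  θ^3: a_3 + q1*a_2 = 0, i.e. -26741/559872 + (56023/1492992)*q1 = 0.
Solving this linear system: q1 = 1768/1389.
The numerator is Q*f truncated at degree 2: P0 = a_0 = 121/10368; P1 = a_1 + q1*a_0 = -300443/28802304; P2 = a_2 + q1*a_1 = 3690137/691255296.


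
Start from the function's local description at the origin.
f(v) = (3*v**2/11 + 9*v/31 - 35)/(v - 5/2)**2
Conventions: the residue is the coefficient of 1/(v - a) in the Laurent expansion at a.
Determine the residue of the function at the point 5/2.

The residue is 564/341.

At the order-2 pole 5/2 set g(v) = (v - (5/2))^2*f(v) = 3*v**2/11 + 9*v/31 - 35.
Order-2 pole: residue = g'(a); g'(5/2) = 564/341, so the residue is 564/341.


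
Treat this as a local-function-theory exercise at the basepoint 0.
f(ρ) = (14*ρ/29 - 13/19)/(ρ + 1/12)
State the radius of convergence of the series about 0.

Denominator factor (ρ + 1/12): pole of order 1 at -1/12, modulus 1/12.
The radius of convergence is the smallest modulus among the singular points: 1/12.

The radius of convergence is 1/12.


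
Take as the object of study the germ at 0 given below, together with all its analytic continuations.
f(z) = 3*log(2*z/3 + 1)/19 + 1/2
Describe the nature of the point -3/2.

The point is a logarithmic branch point.

The term (3/19)*log(1 - z/(-3/2)) has argument 1 - -3/2/(-3/2) = 0 at -3/2: a logarithmic (infinitely-sheeted) branch point; the remaining terms are analytic or single-valued there.


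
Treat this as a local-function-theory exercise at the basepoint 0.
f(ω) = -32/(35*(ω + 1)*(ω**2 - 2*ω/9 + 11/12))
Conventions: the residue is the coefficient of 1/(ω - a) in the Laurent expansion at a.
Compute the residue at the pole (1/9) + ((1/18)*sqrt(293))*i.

The residue is (576/2695) + ((2304/157927)*sqrt(293))*i.

The factor ω**2 - 2*ω/9 + 11/12 splits as (ω - a)(ω - a') with a = (1/9) + ((1/18)*sqrt(293))*i, a' = (1/9) - ((1/18)*sqrt(293))*i. At the order-1 pole a set g(ω) = (ω - a)*f(ω) = [-32/(35*(ω + 1))] / (ω - a').
Simple pole: residue = g(a) at a = (1/9) + ((1/18)*sqrt(293))*i, which is (576/2695) + ((2304/157927)*sqrt(293))*i.


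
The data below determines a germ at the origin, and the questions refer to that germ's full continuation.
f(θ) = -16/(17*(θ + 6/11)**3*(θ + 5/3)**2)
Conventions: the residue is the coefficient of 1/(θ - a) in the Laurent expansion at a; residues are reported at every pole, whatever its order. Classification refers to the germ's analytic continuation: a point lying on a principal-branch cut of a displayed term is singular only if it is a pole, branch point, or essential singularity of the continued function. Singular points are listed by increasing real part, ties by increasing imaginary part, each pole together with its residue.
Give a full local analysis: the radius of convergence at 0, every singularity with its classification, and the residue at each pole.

Radius of convergence at 0: 6/11.
At -5/3: a pole of order 2; residue 56924208/31860737.
At -6/11: a pole of order 3; residue -56924208/31860737.

Denominator factor (θ + 6/11)^3: pole of order 3 at -6/11, modulus 6/11.
Denominator factor (θ + 5/3)^2: pole of order 2 at -5/3, modulus 5/3.
The radius of convergence is the smallest modulus among the singular points: 6/11.
At the order-2 pole -5/3 set g(θ) = (θ - (-5/3))^2*f(θ) = -16/(17*(θ + 6/11)**3).
Order-2 pole: residue = g'(a); g'(-5/3) = 56924208/31860737, so the residue is 56924208/31860737.
At the order-3 pole -6/11 set g(θ) = (θ - (-6/11))^3*f(θ) = -16/(17*(θ + 5/3)**2).
Order-3 pole: residue = g''(a)/2; g''(-6/11) = -113848416/31860737, so the residue is -56924208/31860737.
List the singular points by increasing real part (a conjugate pair: the negative imaginary part first).


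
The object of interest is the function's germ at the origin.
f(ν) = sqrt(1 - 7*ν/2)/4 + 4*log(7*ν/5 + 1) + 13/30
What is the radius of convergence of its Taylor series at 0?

The radius of convergence is 2/7.

Branch term (1/4)*sqrt(1 - ν/(2/7)): its argument vanishes at ν = 2/7, a square-root branch point, modulus 2/7.
Branch term (4)*log(1 - ν/(-5/7)): its argument vanishes at ν = -5/7, a logarithmic branch point, modulus 5/7.
The radius of convergence is the smallest modulus among the singular points: 2/7.


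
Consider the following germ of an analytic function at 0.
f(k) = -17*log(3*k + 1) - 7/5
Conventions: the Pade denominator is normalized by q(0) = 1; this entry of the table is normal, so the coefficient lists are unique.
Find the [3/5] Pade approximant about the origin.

Taylor coefficients needed (expand at 0): a_0 = -7/5, a_1 = -51, a_2 = 153/2, a_3 = -153, a_4 = 1377/4, a_5 = -4131/5, a_6 = 4131/2, a_7 = -37179/7, a_8 = 111537/8.
Write the denominator as Q(k) = 1 + q1*k + q2*k^2 + q3*k^3 + q4*k^4 + q5*k^5. Requiring Q*f - P = O(k^9) with deg P <= 3 kills the coefficients of k^4..k^8 in Q*f:
  k^4: a_4 + q1*a_3 + q2*a_2 + q3*a_1 + q4*a_0 = 0, i.e. 1377/4 + (-153)*q1 + (153/2)*q2 + (-51)*q3 + (-7/5)*q4 = 0.
  k^5: a_5 + q1*a_4 + q2*a_3 + q3*a_2 + q4*a_1 + q5*a_0 = 0, i.e. -4131/5 + (1377/4)*q1 + (-153)*q2 + (153/2)*q3 + (-51)*q4 + (-7/5)*q5 = 0.
  k^6: a_6 + q1*a_5 + q2*a_4 + q3*a_3 + q4*a_2 + q5*a_1 = 0, i.e. 4131/2 + (-4131/5)*q1 + (1377/4)*q2 + (-153)*q3 + (153/2)*q4 + (-51)*q5 = 0.
  k^7: a_7 + q1*a_6 + q2*a_5 + q3*a_4 + q4*a_3 + q5*a_2 = 0, i.e. -37179/7 + (4131/2)*q1 + (-4131/5)*q2 + (1377/4)*q3 + (-153)*q4 + (153/2)*q5 = 0.
  k^8: a_8 + q1*a_7 + q2*a_6 + q3*a_5 + q4*a_4 + q5*a_3 = 0, i.e. 111537/8 + (-37179/7)*q1 + (4131/2)*q2 + (-4131/5)*q3 + (1377/4)*q4 + (-153)*q5 = 0.
Solving this linear system: q1 = 13945545/2583214, q2 = 618196185/72329992, q3 = 489492585/144659984, q4 = -23691285/72329992, q5 = 26855631/289319968.
The numerator is Q*f truncated at degree 3: P0 = a_0 = -7/5; P1 = a_1 + q1*a_0 = -151267677/2583214; P2 = a_2 + q1*a_1 + q2*a_0 = -2178066933/10332856; P3 = a_3 + q1*a_2 + q2*a_1 + q3*a_0 = -26131563261/144659984.

The Pade approximant has numerator coefficients [-7/5, -151267677/2583214, -2178066933/10332856, -26131563261/144659984]; denominator coefficients [1, 13945545/2583214, 618196185/72329992, 489492585/144659984, -23691285/72329992, 26855631/289319968].


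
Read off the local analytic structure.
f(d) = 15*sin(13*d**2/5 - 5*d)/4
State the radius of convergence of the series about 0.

The radius of convergence is infinite.

The factor -sin(13*d**2/5 - 5*d) is entire and contributes no finite singular point.
The polynomial part has no poles.
No finite singular points: the Taylor series at 0 converges everywhere.


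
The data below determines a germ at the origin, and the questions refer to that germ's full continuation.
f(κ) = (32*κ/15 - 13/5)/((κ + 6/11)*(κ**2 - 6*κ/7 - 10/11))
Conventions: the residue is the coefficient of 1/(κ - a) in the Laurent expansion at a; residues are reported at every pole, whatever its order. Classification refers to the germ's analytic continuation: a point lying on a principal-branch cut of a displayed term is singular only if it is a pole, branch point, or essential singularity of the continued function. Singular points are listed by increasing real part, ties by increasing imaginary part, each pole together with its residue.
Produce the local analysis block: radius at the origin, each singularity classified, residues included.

Denominator factor (κ + 6/11): pole of order 1 at -6/11, modulus 6/11.
Denominator factor (κ**2 - 6*κ/7 - 10/11): discriminant 2356/539, real irrational roots 3/7 + (1/77)*sqrt(6479) and 3/7 - (1/77)*sqrt(6479); poles of order 1, moduli 3/7 + (1/77)*sqrt(6479) and -3/7 + (1/77)*sqrt(6479).
The radius of convergence is the smallest modulus among the singular points: 6/11.
The factor κ**2 - 6*κ/7 - 10/11 splits as (κ - a)(κ - a') with a = 3/7 - (1/77)*sqrt(6479), a' = 3/7 + (1/77)*sqrt(6479). At the order-1 pole a set g(κ) = (κ - a)*f(κ) = [(32*κ/15 - 13/5)/(κ + 6/11)] / (κ - a').
Simple pole: residue = g(a) at a = 3/7 - (1/77)*sqrt(6479), which is -15939/1220 - (353353/2155740)*sqrt(6479).
At the order-1 pole -6/11 set g(κ) = (κ - (-6/11))*f(κ) = (32*κ/15 - 13/5)/(κ**2 - 6*κ/7 - 10/11).
Simple pole: residue = g(a) at a = -6/11, which is 15939/610.
The factor κ**2 - 6*κ/7 - 10/11 splits as (κ - a)(κ - a') with a = 3/7 + (1/77)*sqrt(6479), a' = 3/7 - (1/77)*sqrt(6479). At the order-1 pole a set g(κ) = (κ - a)*f(κ) = [(32*κ/15 - 13/5)/(κ + 6/11)] / (κ - a').
Simple pole: residue = g(a) at a = 3/7 + (1/77)*sqrt(6479), which is -15939/1220 + (353353/2155740)*sqrt(6479).
List the singular points by increasing real part (a conjugate pair: the negative imaginary part first).

Radius of convergence at 0: 6/11.
At 3/7 - (1/77)*sqrt(6479): a pole of order 1; residue -15939/1220 - (353353/2155740)*sqrt(6479).
At -6/11: a pole of order 1; residue 15939/610.
At 3/7 + (1/77)*sqrt(6479): a pole of order 1; residue -15939/1220 + (353353/2155740)*sqrt(6479).


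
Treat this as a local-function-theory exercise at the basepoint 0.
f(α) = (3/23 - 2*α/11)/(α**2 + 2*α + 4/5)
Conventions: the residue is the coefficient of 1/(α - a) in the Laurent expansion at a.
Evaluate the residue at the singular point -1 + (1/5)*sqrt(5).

The factor α**2 + 2*α + 4/5 splits as (α - a)(α - a') with a = -1 + (1/5)*sqrt(5), a' = -1 - (1/5)*sqrt(5). At the order-1 pole a set g(α) = (α - a)*f(α) = [3/23 - 2*α/11] / (α - a').
Simple pole: residue = g(a) at a = -1 + (1/5)*sqrt(5), which is -1/11 + (79/506)*sqrt(5).

The residue is -1/11 + (79/506)*sqrt(5).


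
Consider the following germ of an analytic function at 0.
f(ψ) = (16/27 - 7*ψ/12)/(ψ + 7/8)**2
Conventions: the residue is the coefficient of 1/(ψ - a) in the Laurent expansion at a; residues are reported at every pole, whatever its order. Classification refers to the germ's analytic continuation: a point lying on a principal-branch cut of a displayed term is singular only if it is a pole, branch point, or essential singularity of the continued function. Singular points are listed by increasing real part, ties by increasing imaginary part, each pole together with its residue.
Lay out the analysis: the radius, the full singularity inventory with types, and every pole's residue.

Radius of convergence at 0: 7/8.
At -7/8: a pole of order 2; residue -7/12.

Denominator factor (ψ + 7/8)^2: pole of order 2 at -7/8, modulus 7/8.
The radius of convergence is the smallest modulus among the singular points: 7/8.
At the order-2 pole -7/8 set g(ψ) = (ψ - (-7/8))^2*f(ψ) = 16/27 - 7*ψ/12.
Order-2 pole: residue = g'(a); g'(-7/8) = -7/12, so the residue is -7/12.


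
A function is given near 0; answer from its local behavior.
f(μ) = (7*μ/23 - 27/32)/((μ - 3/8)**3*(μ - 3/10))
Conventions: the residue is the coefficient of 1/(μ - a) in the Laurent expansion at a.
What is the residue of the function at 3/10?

The residue is 369200/207.

At the order-1 pole 3/10 set g(μ) = (μ - (3/10))*f(μ) = (7*μ/23 - 27/32)/(μ - 3/8)**3.
Simple pole: residue = g(a) at a = 3/10, which is 369200/207.


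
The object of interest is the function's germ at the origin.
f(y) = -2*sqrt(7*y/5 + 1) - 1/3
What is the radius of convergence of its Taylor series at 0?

The radius of convergence is 5/7.

Branch term (-2)*sqrt(1 - y/(-5/7)): its argument vanishes at y = -5/7, a square-root branch point, modulus 5/7.
The radius of convergence is the smallest modulus among the singular points: 5/7.


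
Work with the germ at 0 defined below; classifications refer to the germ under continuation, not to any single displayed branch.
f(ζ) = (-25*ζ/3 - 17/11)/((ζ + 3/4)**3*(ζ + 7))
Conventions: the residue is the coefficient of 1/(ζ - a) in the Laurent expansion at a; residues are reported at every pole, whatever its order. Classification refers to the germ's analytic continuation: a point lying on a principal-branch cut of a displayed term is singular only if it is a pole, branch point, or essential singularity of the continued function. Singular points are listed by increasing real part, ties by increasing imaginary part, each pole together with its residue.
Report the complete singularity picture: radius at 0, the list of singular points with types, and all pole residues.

Denominator factor (ζ + 7): pole of order 1 at -7, modulus 7.
Denominator factor (ζ + 3/4)^3: pole of order 3 at -3/4, modulus 3/4.
The radius of convergence is the smallest modulus among the singular points: 3/4.
At the order-1 pole -7 set g(ζ) = (ζ - (-7))*f(ζ) = (-25*ζ/3 - 17/11)/(ζ + 3/4)**3.
Simple pole: residue = g(a) at a = -7, which is -119936/515625.
At the order-3 pole -3/4 set g(ζ) = (ζ - (-3/4))^3*f(ζ) = (-25*ζ/3 - 17/11)/(ζ + 7).
Order-3 pole: residue = g''(a)/2; g''(-3/4) = 239872/515625, so the residue is 119936/515625.
List the singular points by increasing real part (a conjugate pair: the negative imaginary part first).

Radius of convergence at 0: 3/4.
At -7: a pole of order 1; residue -119936/515625.
At -3/4: a pole of order 3; residue 119936/515625.


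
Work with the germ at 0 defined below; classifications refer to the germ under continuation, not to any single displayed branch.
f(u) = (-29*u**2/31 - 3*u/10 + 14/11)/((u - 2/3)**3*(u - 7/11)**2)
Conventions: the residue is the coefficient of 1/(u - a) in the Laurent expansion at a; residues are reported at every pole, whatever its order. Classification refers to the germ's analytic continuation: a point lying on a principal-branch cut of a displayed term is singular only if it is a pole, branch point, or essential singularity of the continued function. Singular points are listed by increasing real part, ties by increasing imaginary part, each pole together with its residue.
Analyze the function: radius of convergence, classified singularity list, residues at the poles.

Denominator factor (u - 7/11)^2: pole of order 2 at 7/11, modulus 7/11.
Denominator factor (u - 2/3)^3: pole of order 3 at 2/3, modulus 2/3.
The radius of convergence is the smallest modulus among the singular points: 7/11.
At the order-2 pole 7/11 set g(u) = (u - (7/11))^2*f(u) = (-29*u**2/31 - 3*u/10 + 14/11)/(u - 2/3)**3.
Order-2 pole: residue = g'(a); g'(7/11) = -379360773/155, so the residue is -379360773/155.
At the order-3 pole 2/3 set g(u) = (u - (2/3))^3*f(u) = (-29*u**2/31 - 3*u/10 + 14/11)/(u - 7/11)**2.
Order-3 pole: residue = g''(a)/2; g''(2/3) = 758721546/155, so the residue is 379360773/155.
List the singular points by increasing real part (a conjugate pair: the negative imaginary part first).

Radius of convergence at 0: 7/11.
At 7/11: a pole of order 2; residue -379360773/155.
At 2/3: a pole of order 3; residue 379360773/155.


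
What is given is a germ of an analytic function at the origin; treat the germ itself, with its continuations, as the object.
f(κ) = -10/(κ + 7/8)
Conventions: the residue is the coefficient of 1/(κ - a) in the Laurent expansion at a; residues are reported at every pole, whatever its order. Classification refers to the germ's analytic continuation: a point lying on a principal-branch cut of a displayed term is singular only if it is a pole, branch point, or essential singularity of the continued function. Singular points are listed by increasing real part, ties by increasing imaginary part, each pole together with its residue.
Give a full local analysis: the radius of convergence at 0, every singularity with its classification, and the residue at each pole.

Denominator factor (κ + 7/8): pole of order 1 at -7/8, modulus 7/8.
The radius of convergence is the smallest modulus among the singular points: 7/8.
At the order-1 pole -7/8 set g(κ) = (κ - (-7/8))*f(κ) = -10.
Simple pole: residue = g(a) at a = -7/8, which is -10.

Radius of convergence at 0: 7/8.
At -7/8: a pole of order 1; residue -10.


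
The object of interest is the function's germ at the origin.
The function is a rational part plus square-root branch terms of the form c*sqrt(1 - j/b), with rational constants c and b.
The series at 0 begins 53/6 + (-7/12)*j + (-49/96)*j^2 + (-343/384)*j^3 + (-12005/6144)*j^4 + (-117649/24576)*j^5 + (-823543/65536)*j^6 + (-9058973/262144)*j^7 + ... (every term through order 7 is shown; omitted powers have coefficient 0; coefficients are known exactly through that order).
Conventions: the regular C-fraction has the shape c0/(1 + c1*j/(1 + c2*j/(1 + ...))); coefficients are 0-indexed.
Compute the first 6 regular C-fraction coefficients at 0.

Taylor coefficients (read off): a_0 = 53/6, a_1 = -7/12, a_2 = -49/96, a_3 = -343/384, a_4 = -12005/6144, a_5 = -117649/24576.
c0 = a_0 = 53/6. Peel one level at a time: if S = 1 + c*j/S' with S'(0) = 1, then c is the j-coefficient of S and S' = c*j/(S - 1).
S_1 = c0/f = 1 + (7/106)*j + (2793/44944)*j^2 + ...; c1 = 7/106.
S_2 = c1*j/(S_1 - 1) = 1 + (-399/424)*j + (-49/64)*j^2 + ...; c2 = -399/424.
S_3 = c2*j/(S_2 - 1) = 1 + (-371/456)*j + (-158417/207936)*j^2 + ...; c3 = -371/456.
S_4 = c3*j/(S_3 - 1) = 1 + (-427/456)*j + (-49/64)*j^2 + ...; c4 = -427/456.
S_5 = c4*j/(S_4 - 1) = 1 + (-399/488)*j + ...; c5 = -399/488.

The regular C-fraction coefficients are [53/6, 7/106, -399/424, -371/456, -427/456, -399/488].


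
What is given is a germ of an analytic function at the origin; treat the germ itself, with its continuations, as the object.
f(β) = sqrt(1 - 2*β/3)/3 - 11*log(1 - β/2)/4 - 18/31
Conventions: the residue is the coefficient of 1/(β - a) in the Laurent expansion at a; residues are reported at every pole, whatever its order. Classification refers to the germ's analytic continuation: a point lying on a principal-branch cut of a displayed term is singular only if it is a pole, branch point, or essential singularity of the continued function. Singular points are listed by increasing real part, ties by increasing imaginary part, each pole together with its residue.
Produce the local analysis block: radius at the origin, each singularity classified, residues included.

Branch term (1/3)*sqrt(1 - β/(3/2)): its argument vanishes at β = 3/2, a square-root branch point, modulus 3/2.
Branch term (-11/4)*log(1 - β/(2)): its argument vanishes at β = 2, a logarithmic branch point, modulus 2.
The radius of convergence is the smallest modulus among the singular points: 3/2.
List the singular points by increasing real part (a conjugate pair: the negative imaginary part first).

Radius of convergence at 0: 3/2.
At 3/2: an algebraic (square-root) branch point.
At 2: a logarithmic branch point.


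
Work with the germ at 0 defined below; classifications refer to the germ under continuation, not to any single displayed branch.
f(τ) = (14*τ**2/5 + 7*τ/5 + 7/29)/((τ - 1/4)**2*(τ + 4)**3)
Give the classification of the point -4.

The point is a pole of order 3.

The denominator factor τ + 4 vanishes at -4 and appears to the power 3; the numerator there equals 5719/145, nonzero, and no other factor vanishes.
Hence a pole whose order is the multiplicity, 3.


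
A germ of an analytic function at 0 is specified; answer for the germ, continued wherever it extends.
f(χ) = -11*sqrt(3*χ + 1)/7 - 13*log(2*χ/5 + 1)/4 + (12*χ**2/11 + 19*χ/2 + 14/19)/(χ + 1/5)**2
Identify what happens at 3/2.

The point is a regular point.

Denominator factors: χ + 1/5 = 17/10 at χ = 3/2 — none vanishes.
Branch term sqrt(1 - χ/(-1/3)): argument at 3/2 is 11/2, nonzero, so 3/2 is not its branch point (a point on a principal cut is still regular for the continued germ).
Branch term log(1 - χ/(-5/2)): argument at 3/2 is 8/5, nonzero, so 3/2 is not its branch point (a point on a principal cut is still regular for the continued germ).
So the germ continues analytically to 3/2.


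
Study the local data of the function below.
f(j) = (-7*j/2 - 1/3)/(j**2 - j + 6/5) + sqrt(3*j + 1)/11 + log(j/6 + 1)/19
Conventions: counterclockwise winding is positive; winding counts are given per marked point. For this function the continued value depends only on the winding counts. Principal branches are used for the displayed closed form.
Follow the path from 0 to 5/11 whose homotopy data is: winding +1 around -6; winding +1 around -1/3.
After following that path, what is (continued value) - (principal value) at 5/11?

Continued minus principal equals (-(2/121)*sqrt(286)) + ((2/19)*pi)*i.

The rational part is single-valued and drops out of the difference; each branch term changes only by its own monodromy.
(1/11)*sqrt(1 - j/(-1/3)): winding +1 is odd, the square root flips sign, contributing -2*(1/11)*sqrt(1 - (5/11)/(-1/3)) = -2*(1/11)*sqrt(26/11) = -(2/121)*sqrt(286).
(1/19)*log(1 - j/(-6)): each positive loop around -6 adds 2*pi*i to the log, so winding +1 contributes (1/19)*(1)*2*pi*i = (2/19)*pi*i.
Summing the contributions at j = 5/11 gives (-(2/121)*sqrt(286)) + ((2/19)*pi)*i.


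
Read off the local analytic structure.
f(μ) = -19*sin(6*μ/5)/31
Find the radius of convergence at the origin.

The factor sin(6*μ/5) is entire and contributes no finite singular point.
The polynomial part has no poles.
No finite singular points: the Taylor series at 0 converges everywhere.

The radius of convergence is infinite.


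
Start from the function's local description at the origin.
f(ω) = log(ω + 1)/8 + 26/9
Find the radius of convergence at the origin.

Branch term (1/8)*log(1 - ω/(-1)): its argument vanishes at ω = -1, a logarithmic branch point, modulus 1.
The radius of convergence is the smallest modulus among the singular points: 1.

The radius of convergence is 1.


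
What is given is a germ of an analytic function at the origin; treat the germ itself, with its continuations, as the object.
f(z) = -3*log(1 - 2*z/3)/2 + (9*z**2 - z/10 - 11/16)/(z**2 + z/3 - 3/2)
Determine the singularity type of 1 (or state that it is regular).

Denominator factors: z**2 + z/3 - 3/2 = -1/6 at z = 1 — none vanishes.
Branch term log(1 - z/(3/2)): argument at 1 is 1/3, nonzero, so 1 is not its branch point (a point on a principal cut is still regular for the continued germ).
So the germ continues analytically to 1.

The point is a regular point.


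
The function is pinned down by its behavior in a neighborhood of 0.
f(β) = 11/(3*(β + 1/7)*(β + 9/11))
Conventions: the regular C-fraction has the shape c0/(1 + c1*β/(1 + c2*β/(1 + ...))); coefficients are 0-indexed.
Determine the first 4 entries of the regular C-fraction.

The regular C-fraction coefficients are [847/27, 74/9, -77/74, 77/74].

Taylor coefficients (expand at 0): a_0 = 847/27, a_1 = -62678/243, a_2 = 4051201/2187, a_3 = -256353020/19683.
c0 = a_0 = 847/27. Peel one level at a time: if S = 1 + c*β/S' with S'(0) = 1, then c is the β-coefficient of S and S' = c*β/(S - 1).
S_1 = c0/f = 1 + (74/9)*β + (77/9)*β^2 + ...; c1 = 74/9.
S_2 = c1*β/(S_1 - 1) = 1 + (-77/74)*β + (5929/5476)*β^2 + ...; c2 = -77/74.
S_3 = c2*β/(S_2 - 1) = 1 + (77/74)*β + ...; c3 = 77/74.


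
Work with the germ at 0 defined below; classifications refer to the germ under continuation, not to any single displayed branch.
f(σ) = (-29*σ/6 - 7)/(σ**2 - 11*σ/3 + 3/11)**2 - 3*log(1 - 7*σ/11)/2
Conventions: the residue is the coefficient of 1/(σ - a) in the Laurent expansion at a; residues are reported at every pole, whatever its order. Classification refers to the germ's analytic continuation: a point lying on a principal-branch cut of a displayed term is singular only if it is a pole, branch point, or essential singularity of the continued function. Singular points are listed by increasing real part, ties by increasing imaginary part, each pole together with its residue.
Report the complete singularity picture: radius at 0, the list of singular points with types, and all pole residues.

Denominator factor (σ**2 - 11*σ/3 + 3/11)^2: discriminant 1223/99, real irrational roots 11/6 + (1/66)*sqrt(13453) and 11/6 - (1/66)*sqrt(13453); poles of order 2, moduli 11/6 + (1/66)*sqrt(13453) and 11/6 - (1/66)*sqrt(13453).
Branch term (-3/2)*log(1 - σ/(11/7)): its argument vanishes at σ = 11/7, a logarithmic branch point, modulus 11/7.
The radius of convergence is the smallest modulus among the singular points: 11/6 - (1/66)*sqrt(13453).
The branch term is analytic at 11/6 - (1/66)*sqrt(13453) and contributes nothing to the residue; only the rational part matters.
The factor σ**2 - 11*σ/3 + 3/11 splits as (σ - a)(σ - a') with a = 11/6 - (1/66)*sqrt(13453), a' = 11/6 + (1/66)*sqrt(13453). At the order-2 pole a set g(σ) = (σ - a)^2*(rational part) = [-29*σ/6 - 7] / (σ - a')^2.
Order-2 pole: residue = g'(a); g'(11/6 - (1/66)*sqrt(13453)) = -(18843/2991458)*sqrt(13453), so the residue is -(18843/2991458)*sqrt(13453).
The branch term is analytic at 11/6 + (1/66)*sqrt(13453) and contributes nothing to the residue; only the rational part matters.
The factor σ**2 - 11*σ/3 + 3/11 splits as (σ - a)(σ - a') with a = 11/6 + (1/66)*sqrt(13453), a' = 11/6 - (1/66)*sqrt(13453). At the order-2 pole a set g(σ) = (σ - a)^2*(rational part) = [-29*σ/6 - 7] / (σ - a')^2.
Order-2 pole: residue = g'(a); g'(11/6 + (1/66)*sqrt(13453)) = (18843/2991458)*sqrt(13453), so the residue is (18843/2991458)*sqrt(13453).
List the singular points by increasing real part (a conjugate pair: the negative imaginary part first).

Radius of convergence at 0: 11/6 - (1/66)*sqrt(13453).
At 11/6 - (1/66)*sqrt(13453): a pole of order 2; residue -(18843/2991458)*sqrt(13453).
At 11/7: a logarithmic branch point.
At 11/6 + (1/66)*sqrt(13453): a pole of order 2; residue (18843/2991458)*sqrt(13453).


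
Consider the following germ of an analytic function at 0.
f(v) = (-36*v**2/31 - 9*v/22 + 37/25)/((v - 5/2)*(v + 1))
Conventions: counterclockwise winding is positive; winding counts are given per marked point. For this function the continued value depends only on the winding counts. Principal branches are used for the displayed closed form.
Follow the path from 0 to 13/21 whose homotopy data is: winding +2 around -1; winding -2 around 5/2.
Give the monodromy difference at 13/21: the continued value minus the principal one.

Continued minus principal equals 0.

The function is rational, hence single-valued: continuing it around any pole returns the same value, so the difference is 0.


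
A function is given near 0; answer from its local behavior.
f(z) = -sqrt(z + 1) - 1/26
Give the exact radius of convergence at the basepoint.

Branch term (-1)*sqrt(1 - z/(-1)): its argument vanishes at z = -1, a square-root branch point, modulus 1.
The radius of convergence is the smallest modulus among the singular points: 1.

The radius of convergence is 1.


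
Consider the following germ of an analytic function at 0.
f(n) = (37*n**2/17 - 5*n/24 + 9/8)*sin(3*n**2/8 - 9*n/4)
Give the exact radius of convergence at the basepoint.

The factor sin(3*n**2/8 - 9*n/4) is entire and contributes no finite singular point.
The polynomial part has no poles.
No finite singular points: the Taylor series at 0 converges everywhere.

The radius of convergence is infinite.


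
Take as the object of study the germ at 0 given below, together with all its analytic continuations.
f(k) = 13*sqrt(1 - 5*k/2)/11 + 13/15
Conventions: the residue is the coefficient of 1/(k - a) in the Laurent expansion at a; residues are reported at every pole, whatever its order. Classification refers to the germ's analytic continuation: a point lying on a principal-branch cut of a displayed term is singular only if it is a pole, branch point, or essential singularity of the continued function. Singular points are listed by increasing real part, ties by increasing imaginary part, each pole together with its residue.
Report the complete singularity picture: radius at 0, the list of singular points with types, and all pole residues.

Branch term (13/11)*sqrt(1 - k/(2/5)): its argument vanishes at k = 2/5, a square-root branch point, modulus 2/5.
The radius of convergence is the smallest modulus among the singular points: 2/5.

Radius of convergence at 0: 2/5.
At 2/5: an algebraic (square-root) branch point.


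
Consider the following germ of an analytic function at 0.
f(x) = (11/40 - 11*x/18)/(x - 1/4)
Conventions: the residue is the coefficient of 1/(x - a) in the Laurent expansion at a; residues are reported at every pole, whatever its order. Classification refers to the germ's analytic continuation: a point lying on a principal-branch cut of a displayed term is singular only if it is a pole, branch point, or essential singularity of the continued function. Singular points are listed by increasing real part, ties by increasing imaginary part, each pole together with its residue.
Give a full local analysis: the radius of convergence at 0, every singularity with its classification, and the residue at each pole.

Radius of convergence at 0: 1/4.
At 1/4: a pole of order 1; residue 11/90.

Denominator factor (x - 1/4): pole of order 1 at 1/4, modulus 1/4.
The radius of convergence is the smallest modulus among the singular points: 1/4.
At the order-1 pole 1/4 set g(x) = (x - (1/4))*f(x) = 11/40 - 11*x/18.
Simple pole: residue = g(a) at a = 1/4, which is 11/90.
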